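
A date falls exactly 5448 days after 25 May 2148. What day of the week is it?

Monday

First find the weekday of May 25, 2148. Doomsday rule: the anchor day for the 2100s is Sunday. For year 48: 48÷12 = 4 r 0, and 0÷4 = 0, so 4+0+0 = 4.
Sunday + 4 ≡ Thursday — that's 2148's doomsday.
In May the doomsday date is May 9.
May 25 is 16 days after May 9; 16 mod 7 = 2, so Thursday + 2 = Saturday.
5448 mod 7 = 2, so 5448 days after a Saturday is Saturday + 2 = Monday.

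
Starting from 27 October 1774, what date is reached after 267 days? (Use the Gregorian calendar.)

July 21, 1775

Oct has 31 days: +5 → Nov 1, 1774 (262 left).
Nov has 30 days: +30 → Dec 1, 1774 (232 left).
Dec has 31 days: +31 → Jan 1, 1775 (201 left).
Jan has 31 days: +31 → Feb 1, 1775 (170 left).
Feb has 28 days: +28 → Mar 1, 1775 (142 left).
Mar has 31 days: +31 → Apr 1, 1775 (111 left).
Apr has 30 days: +30 → May 1, 1775 (81 left).
May has 31 days: +31 → Jun 1, 1775 (50 left).
Jun has 30 days: +30 → Jul 1, 1775 (20 left).
+20 → Jul 21, 1775.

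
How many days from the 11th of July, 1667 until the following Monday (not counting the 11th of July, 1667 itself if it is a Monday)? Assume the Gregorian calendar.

Jul 11, 1667 is a Monday.
From Monday to the next Monday is 7 days.

7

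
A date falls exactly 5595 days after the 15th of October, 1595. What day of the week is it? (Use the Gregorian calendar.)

First find the weekday of Oct 15, 1595. Doomsday rule: the anchor day for the 1500s is Wednesday. For year 95: 95÷12 = 7 r 11, and 11÷4 = 2, so 7+11+2 = 20.
Wednesday + 20 ≡ Tuesday — that's 1595's doomsday.
In October the doomsday date is Oct 10.
Oct 15 is 5 days after Oct 10; 5 mod 7 = 5, so Tuesday + 5 = Sunday.
5595 mod 7 = 2, so 5595 days after a Sunday is Sunday + 2 = Tuesday.

Tuesday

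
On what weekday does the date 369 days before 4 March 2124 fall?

Monday

First find the weekday of Mar 4, 2124. Doomsday rule: the anchor day for the 2100s is Sunday. For year 24: 24÷12 = 2 r 0, and 0÷4 = 0, so 2+0+0 = 2.
Sunday + 2 ≡ Tuesday — that's 2124's doomsday.
In March the doomsday date is Mar 14.
Mar 4 is 10 days before Mar 14; 10 mod 7 = 3, so Tuesday − 3 = Saturday.
369 mod 7 = 5, so 369 days before a Saturday is Saturday − 5 = Monday.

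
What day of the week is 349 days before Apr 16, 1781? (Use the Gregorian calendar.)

Tuesday

Apr 16, 1781 is a Monday.
349 mod 7 = 6, so 349 days before a Monday is Monday − 6 = Tuesday.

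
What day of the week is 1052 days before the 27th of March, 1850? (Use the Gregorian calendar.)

Monday

Mar 27, 1850 is a Wednesday.
1052 mod 7 = 2, so 1052 days before a Wednesday is Wednesday − 2 = Monday.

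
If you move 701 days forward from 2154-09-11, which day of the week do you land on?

First find the weekday of Sep 11, 2154. Doomsday rule: the anchor day for the 2100s is Sunday. For year 54: 54÷12 = 4 r 6, and 6÷4 = 1, so 4+6+1 = 11.
Sunday + 11 ≡ Thursday — that's 2154's doomsday.
In September the doomsday date is Sep 5.
Sep 11 is 6 days after Sep 5; 6 mod 7 = 6, so Thursday + 6 = Wednesday.
701 mod 7 = 1, so 701 days after a Wednesday is Wednesday + 1 = Thursday.

Thursday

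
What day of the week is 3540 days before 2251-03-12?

Mar 12, 2251 is a Wednesday.
3540 mod 7 = 5, so 3540 days before a Wednesday is Wednesday − 5 = Friday.

Friday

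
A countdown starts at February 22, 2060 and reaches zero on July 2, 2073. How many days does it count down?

4879

Feb 22, 2060 → Feb 22, 2061: 366 days (Feb 29, 2060 is in that span).
Feb 22, 2061 → Feb 22, 2062: 365 days.
Feb 22, 2062 → Feb 22, 2063: 365 days.
Feb 22, 2063 → Feb 22, 2064: 365 days.
Feb 22, 2064 → Feb 22, 2065: 366 days (Feb 29, 2064 is in that span).
Feb 22, 2065 → Feb 22, 2066: 365 days.
Feb 22, 2066 → Feb 22, 2067: 365 days.
Feb 22, 2067 → Feb 22, 2068: 365 days.
Feb 22, 2068 → Feb 22, 2069: 366 days (Feb 29, 2068 is in that span).
Feb 22, 2069 → Feb 22, 2070: 365 days.
Feb 22, 2070 → Feb 22, 2071: 365 days.
Feb 22, 2071 → Feb 22, 2072: 365 days.
Feb 22, 2072 → Feb 22, 2073: 366 days (Feb 29, 2072 is in that span).
Feb 22, 2073 → Mar 22, 2073: 28 days (February has 28).
Mar 22, 2073 → Apr 22, 2073: 31 days (March has 31).
Apr 22, 2073 → May 22, 2073: 30 days (April has 30).
May 22, 2073 → Jun 22, 2073: 31 days (May has 31).
Jun 22, 2073 → Jul 2, 2073: 10 days.
Total: 4879 days.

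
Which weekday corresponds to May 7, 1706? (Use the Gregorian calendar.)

Friday

Doomsday rule: the anchor day for the 1700s is Sunday. For year 06: 6÷12 = 0 r 6, and 6÷4 = 1, so 0+6+1 = 7.
Sunday + 7 ≡ Sunday — that's 1706's doomsday.
In May the doomsday date is May 9.
May 7 is 2 days before May 9; 2 mod 7 = 2, so Sunday − 2 = Friday.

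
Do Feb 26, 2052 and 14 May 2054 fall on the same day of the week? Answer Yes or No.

From Feb 26, 2052 to May 14, 2054 is 808 days.
808 mod 7 = 3, so they are different weekdays.
(Feb 26, 2052 is a Monday; May 14, 2054 is a Thursday.)

No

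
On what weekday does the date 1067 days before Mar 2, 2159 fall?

Tuesday

Mar 2, 2159 is a Friday.
1067 mod 7 = 3, so 1067 days before a Friday is Friday − 3 = Tuesday.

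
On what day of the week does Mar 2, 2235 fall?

Doomsday rule: the anchor day for the 2200s is Friday. For year 35: 35÷12 = 2 r 11, and 11÷4 = 2, so 2+11+2 = 15.
Friday + 15 ≡ Saturday — that's 2235's doomsday.
In March the doomsday date is Mar 14.
Mar 2 is 12 days before Mar 14; 12 mod 7 = 5, so Saturday − 5 = Monday.

Monday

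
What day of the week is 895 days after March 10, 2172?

Monday

Mar 10, 2172 is a Tuesday.
895 mod 7 = 6, so 895 days after a Tuesday is Tuesday + 6 = Monday.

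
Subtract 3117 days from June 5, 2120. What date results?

November 23, 2111

−366 (one year; includes Feb 29, 2120) → Jun 5, 2119 (2751 left).
−365 (one year) → Jun 5, 2118 (2386 left).
−365 (one year) → Jun 5, 2117 (2021 left).
−365 (one year) → Jun 5, 2116 (1656 left).
−366 (one year; includes Feb 29, 2116) → Jun 5, 2115 (1290 left).
−365 (one year) → Jun 5, 2114 (925 left).
−365 (one year) → Jun 5, 2113 (560 left).
−365 (one year) → Jun 5, 2112 (195 left).
−5 → May 31, 2112 (end of May, 31 days; 190 left).
−31 → Apr 30, 2112 (end of Apr, 30 days; 159 left).
−30 → Mar 31, 2112 (end of Mar, 31 days; 129 left).
−31 → Feb 29, 2112 (end of Feb, 29 days; 98 left).
−29 → Jan 31, 2112 (end of Jan, 31 days; 69 left).
−31 → Dec 31, 2111 (end of Dec, 31 days; 38 left).
−31 → Nov 30, 2111 (end of Nov, 30 days; 7 left).
−7 → Nov 23, 2111.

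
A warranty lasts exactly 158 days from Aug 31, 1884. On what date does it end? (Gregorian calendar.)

February 5, 1885

Aug has 31 days: +1 → Sep 1, 1884 (157 left).
Sep has 30 days: +30 → Oct 1, 1884 (127 left).
Oct has 31 days: +31 → Nov 1, 1884 (96 left).
Nov has 30 days: +30 → Dec 1, 1884 (66 left).
Dec has 31 days: +31 → Jan 1, 1885 (35 left).
Jan has 31 days: +31 → Feb 1, 1885 (4 left).
+4 → Feb 5, 1885.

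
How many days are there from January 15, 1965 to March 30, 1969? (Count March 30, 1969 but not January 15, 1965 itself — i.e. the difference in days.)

Jan 15, 1965 → Jan 15, 1966: 365 days.
Jan 15, 1966 → Jan 15, 1967: 365 days.
Jan 15, 1967 → Jan 15, 1968: 365 days.
Jan 15, 1968 → Jan 15, 1969: 366 days (Feb 29, 1968 is in that span).
Jan 15, 1969 → Feb 15, 1969: 31 days (January has 31).
Feb 15, 1969 → Mar 15, 1969: 28 days (February has 28).
Mar 15, 1969 → Mar 30, 1969: 15 days.
Total: 1535 days.

1535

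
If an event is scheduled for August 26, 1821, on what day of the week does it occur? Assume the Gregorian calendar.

Doomsday rule: the anchor day for the 1800s is Friday. For year 21: 21÷12 = 1 r 9, and 9÷4 = 2, so 1+9+2 = 12.
Friday + 12 ≡ Wednesday — that's 1821's doomsday.
In August the doomsday date is Aug 8.
Aug 26 is 18 days after Aug 8; 18 mod 7 = 4, so Wednesday + 4 = Sunday.

Sunday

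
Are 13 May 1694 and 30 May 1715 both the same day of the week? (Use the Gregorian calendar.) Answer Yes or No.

From May 13, 1694 to May 30, 1715 is 7686 days.
7686 mod 7 = 0, so they are the same weekday.
(May 13, 1694 is a Thursday; May 30, 1715 is a Thursday.)

Yes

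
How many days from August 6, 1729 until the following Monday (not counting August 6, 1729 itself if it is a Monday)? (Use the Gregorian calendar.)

Aug 6, 1729 is a Saturday.
From Saturday to the next Monday is 2 days.

2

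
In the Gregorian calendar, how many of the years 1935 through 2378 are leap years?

108

Multiples of 4 in [1935,2378]: 111.
Of those, multiples of 100: 4 (not leap unless ÷400).
Multiples of 400: 1.
Leap years = 111 − 4 + 1 = 108.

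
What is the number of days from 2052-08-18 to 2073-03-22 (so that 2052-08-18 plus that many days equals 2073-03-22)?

7521

Aug 18, 2052 → Aug 18, 2053: 365 days.
Aug 18, 2053 → Aug 18, 2054: 365 days.
Aug 18, 2054 → Aug 18, 2055: 365 days.
Aug 18, 2055 → Aug 18, 2056: 366 days (Feb 29, 2056 is in that span).
Aug 18, 2056 → Aug 18, 2057: 365 days.
Aug 18, 2057 → Aug 18, 2058: 365 days.
Aug 18, 2058 → Aug 18, 2059: 365 days.
Aug 18, 2059 → Aug 18, 2060: 366 days (Feb 29, 2060 is in that span).
Aug 18, 2060 → Aug 18, 2061: 365 days.
Aug 18, 2061 → Aug 18, 2062: 365 days.
Aug 18, 2062 → Aug 18, 2063: 365 days.
Aug 18, 2063 → Aug 18, 2064: 366 days (Feb 29, 2064 is in that span).
Aug 18, 2064 → Aug 18, 2065: 365 days.
Aug 18, 2065 → Aug 18, 2066: 365 days.
Aug 18, 2066 → Aug 18, 2067: 365 days.
Aug 18, 2067 → Aug 18, 2068: 366 days (Feb 29, 2068 is in that span).
Aug 18, 2068 → Aug 18, 2069: 365 days.
Aug 18, 2069 → Aug 18, 2070: 365 days.
Aug 18, 2070 → Aug 18, 2071: 365 days.
Aug 18, 2071 → Aug 18, 2072: 366 days (Feb 29, 2072 is in that span).
Aug 18, 2072 → Sep 18, 2072: 31 days (August has 31).
Sep 18, 2072 → Oct 18, 2072: 30 days (September has 30).
Oct 18, 2072 → Nov 18, 2072: 31 days (October has 31).
Nov 18, 2072 → Dec 18, 2072: 30 days (November has 30).
Dec 18, 2072 → Jan 18, 2073: 31 days (December has 31).
Jan 18, 2073 → Feb 18, 2073: 31 days (January has 31).
Feb 18, 2073 → Mar 18, 2073: 28 days (February has 28).
Mar 18, 2073 → Mar 22, 2073: 4 days.
Total: 7521 days.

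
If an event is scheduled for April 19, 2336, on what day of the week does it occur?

Doomsday rule: the anchor day for the 2300s is Wednesday. For year 36: 36÷12 = 3 r 0, and 0÷4 = 0, so 3+0+0 = 3.
Wednesday + 3 ≡ Saturday — that's 2336's doomsday.
In April the doomsday date is Apr 4.
Apr 19 is 15 days after Apr 4; 15 mod 7 = 1, so Saturday + 1 = Sunday.

Sunday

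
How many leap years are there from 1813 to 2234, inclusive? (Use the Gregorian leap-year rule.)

102

Multiples of 4 in [1813,2234]: 105.
Of those, multiples of 100: 4 (not leap unless ÷400).
Multiples of 400: 1.
Leap years = 105 − 4 + 1 = 102.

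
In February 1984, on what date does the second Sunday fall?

February 1, 1984 is a Wednesday.
The first Sunday is therefore February 5 (4 days later).
The second Sunday is 5 + 1×7 = February 12.

February 12, 1984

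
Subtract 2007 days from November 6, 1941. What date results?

May 9, 1936

−365 (one year) → Nov 6, 1940 (1642 left).
−366 (one year; includes Feb 29, 1940) → Nov 6, 1939 (1276 left).
−365 (one year) → Nov 6, 1938 (911 left).
−365 (one year) → Nov 6, 1937 (546 left).
−365 (one year) → Nov 6, 1936 (181 left).
−6 → Oct 31, 1936 (end of Oct, 31 days; 175 left).
−31 → Sep 30, 1936 (end of Sep, 30 days; 144 left).
−30 → Aug 31, 1936 (end of Aug, 31 days; 114 left).
−31 → Jul 31, 1936 (end of Jul, 31 days; 83 left).
−31 → Jun 30, 1936 (end of Jun, 30 days; 52 left).
−30 → May 31, 1936 (end of May, 31 days; 22 left).
−22 → May 9, 1936.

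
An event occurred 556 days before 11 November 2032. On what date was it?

−366 (one year; includes Feb 29, 2032) → Nov 11, 2031 (190 left).
−11 → Oct 31, 2031 (end of Oct, 31 days; 179 left).
−31 → Sep 30, 2031 (end of Sep, 30 days; 148 left).
−30 → Aug 31, 2031 (end of Aug, 31 days; 118 left).
−31 → Jul 31, 2031 (end of Jul, 31 days; 87 left).
−31 → Jun 30, 2031 (end of Jun, 30 days; 56 left).
−30 → May 31, 2031 (end of May, 31 days; 26 left).
−26 → May 5, 2031.

May 5, 2031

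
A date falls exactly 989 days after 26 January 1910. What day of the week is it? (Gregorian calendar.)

Jan 26, 1910 is a Wednesday.
989 mod 7 = 2, so 989 days after a Wednesday is Wednesday + 2 = Friday.

Friday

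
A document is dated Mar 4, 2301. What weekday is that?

Doomsday rule: the anchor day for the 2300s is Wednesday. For year 01: 1÷12 = 0 r 1, and 1÷4 = 0, so 0+1+0 = 1.
Wednesday + 1 ≡ Thursday — that's 2301's doomsday.
In March the doomsday date is Mar 14.
Mar 4 is 10 days before Mar 14; 10 mod 7 = 3, so Thursday − 3 = Monday.

Monday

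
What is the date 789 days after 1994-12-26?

+365 (one year) → Dec 26, 1995 (424 left).
+366 (one year; includes Feb 29, 1996) → Dec 26, 1996 (58 left).
Dec has 31 days: +6 → Jan 1, 1997 (52 left).
Jan has 31 days: +31 → Feb 1, 1997 (21 left).
+21 → Feb 22, 1997.

February 22, 1997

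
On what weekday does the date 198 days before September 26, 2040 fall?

Sep 26, 2040 is a Wednesday.
198 mod 7 = 2, so 198 days before a Wednesday is Wednesday − 2 = Monday.

Monday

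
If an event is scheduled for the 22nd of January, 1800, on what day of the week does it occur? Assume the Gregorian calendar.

Wednesday

Doomsday rule: the anchor day for the 1800s is Friday. For year 00: 0÷12 = 0 r 0, and 0÷4 = 0, so 0+0+0 = 0.
Friday + 0 ≡ Friday — that's 1800's doomsday.
In January the doomsday date is Jan 3 (1800 is not a leap year (divisible by 100 but not 400)).
Jan 22 is 19 days after Jan 3; 19 mod 7 = 5, so Friday + 5 = Wednesday.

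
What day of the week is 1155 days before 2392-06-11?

First find the weekday of Jun 11, 2392. Doomsday rule: the anchor day for the 2300s is Wednesday. For year 92: 92÷12 = 7 r 8, and 8÷4 = 2, so 7+8+2 = 17.
Wednesday + 17 ≡ Saturday — that's 2392's doomsday.
In June the doomsday date is Jun 6.
Jun 11 is 5 days after Jun 6; 5 mod 7 = 5, so Saturday + 5 = Thursday.
1155 mod 7 = 0, so 1155 days before a Thursday is Thursday − 0 = Thursday.

Thursday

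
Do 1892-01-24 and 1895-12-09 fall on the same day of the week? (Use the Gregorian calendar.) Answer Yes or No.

From Jan 24, 1892 to Dec 9, 1895 is 1415 days.
1415 mod 7 = 1, so they are different weekdays.
(Jan 24, 1892 is a Sunday; Dec 9, 1895 is a Monday.)

No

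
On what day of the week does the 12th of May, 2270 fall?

Doomsday rule: the anchor day for the 2200s is Friday. For year 70: 70÷12 = 5 r 10, and 10÷4 = 2, so 5+10+2 = 17.
Friday + 17 ≡ Monday — that's 2270's doomsday.
In May the doomsday date is May 9.
May 12 is 3 days after May 9; 3 mod 7 = 3, so Monday + 3 = Thursday.

Thursday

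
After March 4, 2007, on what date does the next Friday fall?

Mar 4, 2007 is a Sunday.
From Sunday to the next Friday is 5 days.
Mar 4, 2007 + 5 = Mar 9, 2007.

March 9, 2007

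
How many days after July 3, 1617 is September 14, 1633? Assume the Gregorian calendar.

5917

Jul 3, 1617 → Jul 3, 1618: 365 days.
Jul 3, 1618 → Jul 3, 1619: 365 days.
Jul 3, 1619 → Jul 3, 1620: 366 days (Feb 29, 1620 is in that span).
Jul 3, 1620 → Jul 3, 1621: 365 days.
Jul 3, 1621 → Jul 3, 1622: 365 days.
Jul 3, 1622 → Jul 3, 1623: 365 days.
Jul 3, 1623 → Jul 3, 1624: 366 days (Feb 29, 1624 is in that span).
Jul 3, 1624 → Jul 3, 1625: 365 days.
Jul 3, 1625 → Jul 3, 1626: 365 days.
Jul 3, 1626 → Jul 3, 1627: 365 days.
Jul 3, 1627 → Jul 3, 1628: 366 days (Feb 29, 1628 is in that span).
Jul 3, 1628 → Jul 3, 1629: 365 days.
Jul 3, 1629 → Jul 3, 1630: 365 days.
Jul 3, 1630 → Jul 3, 1631: 365 days.
Jul 3, 1631 → Jul 3, 1632: 366 days (Feb 29, 1632 is in that span).
Jul 3, 1632 → Jul 3, 1633: 365 days.
Jul 3, 1633 → Aug 3, 1633: 31 days (July has 31).
Aug 3, 1633 → Sep 3, 1633: 31 days (August has 31).
Sep 3, 1633 → Sep 14, 1633: 11 days.
Total: 5917 days.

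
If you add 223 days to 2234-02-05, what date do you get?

September 16, 2234

Feb has 28 days: +24 → Mar 1, 2234 (199 left).
Mar has 31 days: +31 → Apr 1, 2234 (168 left).
Apr has 30 days: +30 → May 1, 2234 (138 left).
May has 31 days: +31 → Jun 1, 2234 (107 left).
Jun has 30 days: +30 → Jul 1, 2234 (77 left).
Jul has 31 days: +31 → Aug 1, 2234 (46 left).
Aug has 31 days: +31 → Sep 1, 2234 (15 left).
+15 → Sep 16, 2234.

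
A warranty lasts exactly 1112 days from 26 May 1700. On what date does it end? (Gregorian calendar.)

June 12, 1703

+365 (one year) → May 26, 1701 (747 left).
+365 (one year) → May 26, 1702 (382 left).
May has 31 days: +6 → Jun 1, 1702 (376 left).
Jun has 30 days: +30 → Jul 1, 1702 (346 left).
Jul has 31 days: +31 → Aug 1, 1702 (315 left).
Aug has 31 days: +31 → Sep 1, 1702 (284 left).
Sep has 30 days: +30 → Oct 1, 1702 (254 left).
Oct has 31 days: +31 → Nov 1, 1702 (223 left).
Nov has 30 days: +30 → Dec 1, 1702 (193 left).
Dec has 31 days: +31 → Jan 1, 1703 (162 left).
Jan has 31 days: +31 → Feb 1, 1703 (131 left).
Feb has 28 days: +28 → Mar 1, 1703 (103 left).
Mar has 31 days: +31 → Apr 1, 1703 (72 left).
Apr has 30 days: +30 → May 1, 1703 (42 left).
May has 31 days: +31 → Jun 1, 1703 (11 left).
+11 → Jun 12, 1703.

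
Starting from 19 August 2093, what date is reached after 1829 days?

+365 (one year) → Aug 19, 2094 (1464 left).
+365 (one year) → Aug 19, 2095 (1099 left).
+366 (one year; includes Feb 29, 2096) → Aug 19, 2096 (733 left).
+365 (one year) → Aug 19, 2097 (368 left).
Aug has 31 days: +13 → Sep 1, 2097 (355 left).
Sep has 30 days: +30 → Oct 1, 2097 (325 left).
Oct has 31 days: +31 → Nov 1, 2097 (294 left).
Nov has 30 days: +30 → Dec 1, 2097 (264 left).
Dec has 31 days: +31 → Jan 1, 2098 (233 left).
Jan has 31 days: +31 → Feb 1, 2098 (202 left).
Feb has 28 days: +28 → Mar 1, 2098 (174 left).
Mar has 31 days: +31 → Apr 1, 2098 (143 left).
Apr has 30 days: +30 → May 1, 2098 (113 left).
May has 31 days: +31 → Jun 1, 2098 (82 left).
Jun has 30 days: +30 → Jul 1, 2098 (52 left).
Jul has 31 days: +31 → Aug 1, 2098 (21 left).
+21 → Aug 22, 2098.

August 22, 2098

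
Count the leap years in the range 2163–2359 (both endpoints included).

47

Multiples of 4 in [2163,2359]: 49.
Of those, multiples of 100: 2 (not leap unless ÷400).
Multiples of 400: 0.
Leap years = 49 − 2 + 0 = 47.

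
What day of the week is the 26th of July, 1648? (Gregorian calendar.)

Doomsday rule: the anchor day for the 1600s is Tuesday. For year 48: 48÷12 = 4 r 0, and 0÷4 = 0, so 4+0+0 = 4.
Tuesday + 4 ≡ Saturday — that's 1648's doomsday.
In July the doomsday date is Jul 11.
Jul 26 is 15 days after Jul 11; 15 mod 7 = 1, so Saturday + 1 = Sunday.

Sunday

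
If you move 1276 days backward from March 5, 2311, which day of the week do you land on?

First find the weekday of Mar 5, 2311. Doomsday rule: the anchor day for the 2300s is Wednesday. For year 11: 11÷12 = 0 r 11, and 11÷4 = 2, so 0+11+2 = 13.
Wednesday + 13 ≡ Tuesday — that's 2311's doomsday.
In March the doomsday date is Mar 14.
Mar 5 is 9 days before Mar 14; 9 mod 7 = 2, so Tuesday − 2 = Sunday.
1276 mod 7 = 2, so 1276 days before a Sunday is Sunday − 2 = Friday.

Friday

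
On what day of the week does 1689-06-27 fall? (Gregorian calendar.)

Monday

Doomsday rule: the anchor day for the 1600s is Tuesday. For year 89: 89÷12 = 7 r 5, and 5÷4 = 1, so 7+5+1 = 13.
Tuesday + 13 ≡ Monday — that's 1689's doomsday.
In June the doomsday date is Jun 6.
Jun 27 is 21 days after Jun 6; 21 mod 7 = 0, so Monday + 0 = Monday.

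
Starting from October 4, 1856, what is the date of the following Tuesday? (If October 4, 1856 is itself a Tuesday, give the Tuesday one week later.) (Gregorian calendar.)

Oct 4, 1856 is a Saturday.
From Saturday to the next Tuesday is 3 days.
Oct 4, 1856 + 3 = Oct 7, 1856.

October 7, 1856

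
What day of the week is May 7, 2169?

Sunday

Doomsday rule: the anchor day for the 2100s is Sunday. For year 69: 69÷12 = 5 r 9, and 9÷4 = 2, so 5+9+2 = 16.
Sunday + 16 ≡ Tuesday — that's 2169's doomsday.
In May the doomsday date is May 9.
May 7 is 2 days before May 9; 2 mod 7 = 2, so Tuesday − 2 = Sunday.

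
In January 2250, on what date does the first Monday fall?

January 1, 2250 is a Tuesday.
The first Monday is therefore January 7 (6 days later).

January 7, 2250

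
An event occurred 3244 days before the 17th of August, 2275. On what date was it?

September 29, 2266

−365 (one year) → Aug 17, 2274 (2879 left).
−365 (one year) → Aug 17, 2273 (2514 left).
−365 (one year) → Aug 17, 2272 (2149 left).
−366 (one year; includes Feb 29, 2272) → Aug 17, 2271 (1783 left).
−365 (one year) → Aug 17, 2270 (1418 left).
−365 (one year) → Aug 17, 2269 (1053 left).
−365 (one year) → Aug 17, 2268 (688 left).
−366 (one year; includes Feb 29, 2268) → Aug 17, 2267 (322 left).
−17 → Jul 31, 2267 (end of Jul, 31 days; 305 left).
−31 → Jun 30, 2267 (end of Jun, 30 days; 274 left).
−30 → May 31, 2267 (end of May, 31 days; 244 left).
−31 → Apr 30, 2267 (end of Apr, 30 days; 213 left).
−30 → Mar 31, 2267 (end of Mar, 31 days; 183 left).
−31 → Feb 28, 2267 (end of Feb, 28 days; 152 left).
−28 → Jan 31, 2267 (end of Jan, 31 days; 124 left).
−31 → Dec 31, 2266 (end of Dec, 31 days; 93 left).
−31 → Nov 30, 2266 (end of Nov, 30 days; 62 left).
−30 → Oct 31, 2266 (end of Oct, 31 days; 32 left).
−31 → Sep 30, 2266 (end of Sep, 30 days; 1 left).
−1 → Sep 29, 2266.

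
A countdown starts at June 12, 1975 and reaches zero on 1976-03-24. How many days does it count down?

Jun 12, 1975 → Jul 12, 1975: 30 days (June has 30).
Jul 12, 1975 → Aug 12, 1975: 31 days (July has 31).
Aug 12, 1975 → Sep 12, 1975: 31 days (August has 31).
Sep 12, 1975 → Oct 12, 1975: 30 days (September has 30).
Oct 12, 1975 → Nov 12, 1975: 31 days (October has 31).
Nov 12, 1975 → Dec 12, 1975: 30 days (November has 30).
Dec 12, 1975 → Jan 12, 1976: 31 days (December has 31).
Jan 12, 1976 → Feb 12, 1976: 31 days (January has 31).
Feb 12, 1976 → Mar 12, 1976: 29 days (February has 29).
Mar 12, 1976 → Mar 24, 1976: 12 days.
Total: 286 days.

286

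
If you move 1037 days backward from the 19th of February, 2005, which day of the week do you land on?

Friday

Feb 19, 2005 is a Saturday.
1037 mod 7 = 1, so 1037 days before a Saturday is Saturday − 1 = Friday.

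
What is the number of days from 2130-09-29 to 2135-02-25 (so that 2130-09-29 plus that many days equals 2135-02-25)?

Sep 29, 2130 → Sep 29, 2131: 365 days.
Sep 29, 2131 → Sep 29, 2132: 366 days (Feb 29, 2132 is in that span).
Sep 29, 2132 → Sep 29, 2133: 365 days.
Sep 29, 2133 → Sep 29, 2134: 365 days.
Sep 29, 2134 → Oct 29, 2134: 30 days (September has 30).
Oct 29, 2134 → Nov 29, 2134: 31 days (October has 31).
Nov 29, 2134 → Dec 29, 2134: 30 days (November has 30).
Dec 29, 2134 → Jan 29, 2135: 31 days (December has 31).
Jan 29, 2135 → Feb 25, 2135: 27 days.
Total: 1610 days.

1610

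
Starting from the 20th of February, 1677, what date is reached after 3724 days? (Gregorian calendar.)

+365 (one year) → Feb 20, 1678 (3359 left).
+365 (one year) → Feb 20, 1679 (2994 left).
+365 (one year) → Feb 20, 1680 (2629 left).
+366 (one year; includes Feb 29, 1680) → Feb 20, 1681 (2263 left).
+365 (one year) → Feb 20, 1682 (1898 left).
+365 (one year) → Feb 20, 1683 (1533 left).
+365 (one year) → Feb 20, 1684 (1168 left).
+366 (one year; includes Feb 29, 1684) → Feb 20, 1685 (802 left).
+365 (one year) → Feb 20, 1686 (437 left).
+365 (one year) → Feb 20, 1687 (72 left).
Feb has 28 days: +9 → Mar 1, 1687 (63 left).
Mar has 31 days: +31 → Apr 1, 1687 (32 left).
Apr has 30 days: +30 → May 1, 1687 (2 left).
+2 → May 3, 1687.

May 3, 1687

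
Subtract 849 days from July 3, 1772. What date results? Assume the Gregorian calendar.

March 7, 1770

−366 (one year; includes Feb 29, 1772) → Jul 3, 1771 (483 left).
−365 (one year) → Jul 3, 1770 (118 left).
−3 → Jun 30, 1770 (end of Jun, 30 days; 115 left).
−30 → May 31, 1770 (end of May, 31 days; 85 left).
−31 → Apr 30, 1770 (end of Apr, 30 days; 54 left).
−30 → Mar 31, 1770 (end of Mar, 31 days; 24 left).
−24 → Mar 7, 1770.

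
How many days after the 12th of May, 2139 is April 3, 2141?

May 12, 2139 → May 12, 2140: 366 days (Feb 29, 2140 is in that span).
May 12, 2140 → Jun 12, 2140: 31 days (May has 31).
Jun 12, 2140 → Jul 12, 2140: 30 days (June has 30).
Jul 12, 2140 → Aug 12, 2140: 31 days (July has 31).
Aug 12, 2140 → Sep 12, 2140: 31 days (August has 31).
Sep 12, 2140 → Oct 12, 2140: 30 days (September has 30).
Oct 12, 2140 → Nov 12, 2140: 31 days (October has 31).
Nov 12, 2140 → Dec 12, 2140: 30 days (November has 30).
Dec 12, 2140 → Jan 12, 2141: 31 days (December has 31).
Jan 12, 2141 → Feb 12, 2141: 31 days (January has 31).
Feb 12, 2141 → Mar 12, 2141: 28 days (February has 28).
Mar 12, 2141 → Apr 3, 2141: 22 days.
Total: 692 days.

692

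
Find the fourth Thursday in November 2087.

November 27, 2087

November 1, 2087 is a Saturday.
The first Thursday is therefore November 6 (5 days later).
The fourth Thursday is 6 + 3×7 = November 27.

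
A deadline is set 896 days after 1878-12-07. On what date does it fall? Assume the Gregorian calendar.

+365 (one year) → Dec 7, 1879 (531 left).
+366 (one year; includes Feb 29, 1880) → Dec 7, 1880 (165 left).
Dec has 31 days: +25 → Jan 1, 1881 (140 left).
Jan has 31 days: +31 → Feb 1, 1881 (109 left).
Feb has 28 days: +28 → Mar 1, 1881 (81 left).
Mar has 31 days: +31 → Apr 1, 1881 (50 left).
Apr has 30 days: +30 → May 1, 1881 (20 left).
+20 → May 21, 1881.

May 21, 1881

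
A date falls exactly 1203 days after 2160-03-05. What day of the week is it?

Tuesday

Mar 5, 2160 is a Wednesday.
1203 mod 7 = 6, so 1203 days after a Wednesday is Wednesday + 6 = Tuesday.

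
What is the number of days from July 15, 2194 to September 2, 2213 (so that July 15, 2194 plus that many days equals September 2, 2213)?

Jul 15, 2194 → Jul 15, 2195: 365 days.
Jul 15, 2195 → Jul 15, 2196: 366 days (Feb 29, 2196 is in that span).
Jul 15, 2196 → Jul 15, 2197: 365 days.
Jul 15, 2197 → Jul 15, 2198: 365 days.
Jul 15, 2198 → Jul 15, 2199: 365 days.
Jul 15, 2199 → Jul 15, 2200: 365 days.
Jul 15, 2200 → Jul 15, 2201: 365 days.
Jul 15, 2201 → Jul 15, 2202: 365 days.
Jul 15, 2202 → Jul 15, 2203: 365 days.
Jul 15, 2203 → Jul 15, 2204: 366 days (Feb 29, 2204 is in that span).
Jul 15, 2204 → Jul 15, 2205: 365 days.
Jul 15, 2205 → Jul 15, 2206: 365 days.
Jul 15, 2206 → Jul 15, 2207: 365 days.
Jul 15, 2207 → Jul 15, 2208: 366 days (Feb 29, 2208 is in that span).
Jul 15, 2208 → Jul 15, 2209: 365 days.
Jul 15, 2209 → Jul 15, 2210: 365 days.
Jul 15, 2210 → Jul 15, 2211: 365 days.
Jul 15, 2211 → Jul 15, 2212: 366 days (Feb 29, 2212 is in that span).
Jul 15, 2212 → Jul 15, 2213: 365 days.
Jul 15, 2213 → Aug 15, 2213: 31 days (July has 31).
Aug 15, 2213 → Sep 2, 2213: 18 days.
Total: 6988 days.

6988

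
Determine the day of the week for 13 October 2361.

Doomsday rule: the anchor day for the 2300s is Wednesday. For year 61: 61÷12 = 5 r 1, and 1÷4 = 0, so 5+1+0 = 6.
Wednesday + 6 ≡ Tuesday — that's 2361's doomsday.
In October the doomsday date is Oct 10.
Oct 13 is 3 days after Oct 10; 3 mod 7 = 3, so Tuesday + 3 = Friday.

Friday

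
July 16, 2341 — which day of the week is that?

Wednesday

Doomsday rule: the anchor day for the 2300s is Wednesday. For year 41: 41÷12 = 3 r 5, and 5÷4 = 1, so 3+5+1 = 9.
Wednesday + 9 ≡ Friday — that's 2341's doomsday.
In July the doomsday date is Jul 11.
Jul 16 is 5 days after Jul 11; 5 mod 7 = 5, so Friday + 5 = Wednesday.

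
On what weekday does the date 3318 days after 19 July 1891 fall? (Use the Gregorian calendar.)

Jul 19, 1891 is a Sunday.
3318 mod 7 = 0, so 3318 days after a Sunday is Sunday + 0 = Sunday.

Sunday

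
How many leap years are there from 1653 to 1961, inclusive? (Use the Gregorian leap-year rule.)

74

Multiples of 4 in [1653,1961]: 77.
Of those, multiples of 100: 3 (not leap unless ÷400).
Multiples of 400: 0.
Leap years = 77 − 3 + 0 = 74.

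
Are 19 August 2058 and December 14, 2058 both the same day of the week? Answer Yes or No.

No

From Aug 19, 2058 to Dec 14, 2058 is 117 days.
117 mod 7 = 5, so they are different weekdays.
(Aug 19, 2058 is a Monday; Dec 14, 2058 is a Saturday.)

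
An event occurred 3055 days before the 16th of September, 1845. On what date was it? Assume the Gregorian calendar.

May 6, 1837

−365 (one year) → Sep 16, 1844 (2690 left).
−366 (one year; includes Feb 29, 1844) → Sep 16, 1843 (2324 left).
−365 (one year) → Sep 16, 1842 (1959 left).
−365 (one year) → Sep 16, 1841 (1594 left).
−365 (one year) → Sep 16, 1840 (1229 left).
−366 (one year; includes Feb 29, 1840) → Sep 16, 1839 (863 left).
−365 (one year) → Sep 16, 1838 (498 left).
−365 (one year) → Sep 16, 1837 (133 left).
−16 → Aug 31, 1837 (end of Aug, 31 days; 117 left).
−31 → Jul 31, 1837 (end of Jul, 31 days; 86 left).
−31 → Jun 30, 1837 (end of Jun, 30 days; 55 left).
−30 → May 31, 1837 (end of May, 31 days; 25 left).
−25 → May 6, 1837.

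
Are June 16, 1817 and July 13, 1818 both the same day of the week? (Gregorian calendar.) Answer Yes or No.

Yes

From Jun 16, 1817 to Jul 13, 1818 is 392 days.
392 mod 7 = 0, so they are the same weekday.
(Jun 16, 1817 is a Monday; Jul 13, 1818 is a Monday.)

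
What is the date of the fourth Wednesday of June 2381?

June 24, 2381

June 1, 2381 is a Monday.
The first Wednesday is therefore June 3 (2 days later).
The fourth Wednesday is 3 + 3×7 = June 24.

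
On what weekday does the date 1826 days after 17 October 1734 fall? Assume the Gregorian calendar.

Saturday

Oct 17, 1734 is a Sunday.
1826 mod 7 = 6, so 1826 days after a Sunday is Sunday + 6 = Saturday.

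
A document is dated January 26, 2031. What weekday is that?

Sunday

Doomsday rule: the anchor day for the 2000s is Tuesday. For year 31: 31÷12 = 2 r 7, and 7÷4 = 1, so 2+7+1 = 10.
Tuesday + 10 ≡ Friday — that's 2031's doomsday.
In January the doomsday date is Jan 3 (2031 is not a leap year).
Jan 26 is 23 days after Jan 3; 23 mod 7 = 2, so Friday + 2 = Sunday.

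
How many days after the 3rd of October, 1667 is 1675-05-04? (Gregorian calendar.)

Oct 3, 1667 → Oct 3, 1668: 366 days (Feb 29, 1668 is in that span).
Oct 3, 1668 → Oct 3, 1669: 365 days.
Oct 3, 1669 → Oct 3, 1670: 365 days.
Oct 3, 1670 → Oct 3, 1671: 365 days.
Oct 3, 1671 → Oct 3, 1672: 366 days (Feb 29, 1672 is in that span).
Oct 3, 1672 → Oct 3, 1673: 365 days.
Oct 3, 1673 → Oct 3, 1674: 365 days.
Oct 3, 1674 → Nov 3, 1674: 31 days (October has 31).
Nov 3, 1674 → Dec 3, 1674: 30 days (November has 30).
Dec 3, 1674 → Jan 3, 1675: 31 days (December has 31).
Jan 3, 1675 → Feb 3, 1675: 31 days (January has 31).
Feb 3, 1675 → Mar 3, 1675: 28 days (February has 28).
Mar 3, 1675 → Apr 3, 1675: 31 days (March has 31).
Apr 3, 1675 → May 3, 1675: 30 days (April has 30).
May 3, 1675 → May 4, 1675: 1 days.
Total: 2770 days.

2770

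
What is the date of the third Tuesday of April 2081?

April 15, 2081

April 1, 2081 is a Tuesday.
The first Tuesday is therefore April 1 (same day).
The third Tuesday is 1 + 2×7 = April 15.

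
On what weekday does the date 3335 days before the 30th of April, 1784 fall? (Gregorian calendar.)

First find the weekday of Apr 30, 1784. Doomsday rule: the anchor day for the 1700s is Sunday. For year 84: 84÷12 = 7 r 0, and 0÷4 = 0, so 7+0+0 = 7.
Sunday + 7 ≡ Sunday — that's 1784's doomsday.
In April the doomsday date is Apr 4.
Apr 30 is 26 days after Apr 4; 26 mod 7 = 5, so Sunday + 5 = Friday.
3335 mod 7 = 3, so 3335 days before a Friday is Friday − 3 = Tuesday.

Tuesday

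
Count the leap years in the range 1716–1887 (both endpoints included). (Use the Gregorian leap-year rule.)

42

Multiples of 4 in [1716,1887]: 43.
Of those, multiples of 100: 1 (not leap unless ÷400).
Multiples of 400: 0.
Leap years = 43 − 1 + 0 = 42.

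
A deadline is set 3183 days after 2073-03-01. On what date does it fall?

November 17, 2081

+365 (one year) → Mar 1, 2074 (2818 left).
+365 (one year) → Mar 1, 2075 (2453 left).
+366 (one year; includes Feb 29, 2076) → Mar 1, 2076 (2087 left).
+365 (one year) → Mar 1, 2077 (1722 left).
+365 (one year) → Mar 1, 2078 (1357 left).
+365 (one year) → Mar 1, 2079 (992 left).
+366 (one year; includes Feb 29, 2080) → Mar 1, 2080 (626 left).
+365 (one year) → Mar 1, 2081 (261 left).
Mar has 31 days: +31 → Apr 1, 2081 (230 left).
Apr has 30 days: +30 → May 1, 2081 (200 left).
May has 31 days: +31 → Jun 1, 2081 (169 left).
Jun has 30 days: +30 → Jul 1, 2081 (139 left).
Jul has 31 days: +31 → Aug 1, 2081 (108 left).
Aug has 31 days: +31 → Sep 1, 2081 (77 left).
Sep has 30 days: +30 → Oct 1, 2081 (47 left).
Oct has 31 days: +31 → Nov 1, 2081 (16 left).
+16 → Nov 17, 2081.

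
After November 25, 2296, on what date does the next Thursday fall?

Nov 25, 2296 is a Wednesday.
From Wednesday to the next Thursday is 1 day.
Nov 25, 2296 + 1 = Nov 26, 2296.

November 26, 2296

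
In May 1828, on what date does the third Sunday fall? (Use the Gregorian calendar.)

May 1, 1828 is a Thursday.
The first Sunday is therefore May 4 (3 days later).
The third Sunday is 4 + 2×7 = May 18.

May 18, 1828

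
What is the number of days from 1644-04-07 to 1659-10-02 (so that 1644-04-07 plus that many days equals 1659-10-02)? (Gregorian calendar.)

5656

Apr 7, 1644 → Apr 7, 1645: 365 days.
Apr 7, 1645 → Apr 7, 1646: 365 days.
Apr 7, 1646 → Apr 7, 1647: 365 days.
Apr 7, 1647 → Apr 7, 1648: 366 days (Feb 29, 1648 is in that span).
Apr 7, 1648 → Apr 7, 1649: 365 days.
Apr 7, 1649 → Apr 7, 1650: 365 days.
Apr 7, 1650 → Apr 7, 1651: 365 days.
Apr 7, 1651 → Apr 7, 1652: 366 days (Feb 29, 1652 is in that span).
Apr 7, 1652 → Apr 7, 1653: 365 days.
Apr 7, 1653 → Apr 7, 1654: 365 days.
Apr 7, 1654 → Apr 7, 1655: 365 days.
Apr 7, 1655 → Apr 7, 1656: 366 days (Feb 29, 1656 is in that span).
Apr 7, 1656 → Apr 7, 1657: 365 days.
Apr 7, 1657 → Apr 7, 1658: 365 days.
Apr 7, 1658 → Apr 7, 1659: 365 days.
Apr 7, 1659 → May 7, 1659: 30 days (April has 30).
May 7, 1659 → Jun 7, 1659: 31 days (May has 31).
Jun 7, 1659 → Jul 7, 1659: 30 days (June has 30).
Jul 7, 1659 → Aug 7, 1659: 31 days (July has 31).
Aug 7, 1659 → Sep 7, 1659: 31 days (August has 31).
Sep 7, 1659 → Oct 2, 1659: 25 days.
Total: 5656 days.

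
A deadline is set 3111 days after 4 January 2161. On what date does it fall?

July 12, 2169

+365 (one year) → Jan 4, 2162 (2746 left).
+365 (one year) → Jan 4, 2163 (2381 left).
+365 (one year) → Jan 4, 2164 (2016 left).
+366 (one year; includes Feb 29, 2164) → Jan 4, 2165 (1650 left).
+365 (one year) → Jan 4, 2166 (1285 left).
+365 (one year) → Jan 4, 2167 (920 left).
+365 (one year) → Jan 4, 2168 (555 left).
+366 (one year; includes Feb 29, 2168) → Jan 4, 2169 (189 left).
Jan has 31 days: +28 → Feb 1, 2169 (161 left).
Feb has 28 days: +28 → Mar 1, 2169 (133 left).
Mar has 31 days: +31 → Apr 1, 2169 (102 left).
Apr has 30 days: +30 → May 1, 2169 (72 left).
May has 31 days: +31 → Jun 1, 2169 (41 left).
Jun has 30 days: +30 → Jul 1, 2169 (11 left).
+11 → Jul 12, 2169.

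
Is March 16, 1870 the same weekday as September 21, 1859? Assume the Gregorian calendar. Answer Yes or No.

From Sep 21, 1859 to Mar 16, 1870 is 3829 days.
3829 mod 7 = 0, so they are the same weekday.
(Sep 21, 1859 is a Wednesday; Mar 16, 1870 is a Wednesday.)

Yes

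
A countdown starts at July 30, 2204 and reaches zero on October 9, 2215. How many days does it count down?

Jul 30, 2204 → Jul 30, 2205: 365 days.
Jul 30, 2205 → Jul 30, 2206: 365 days.
Jul 30, 2206 → Jul 30, 2207: 365 days.
Jul 30, 2207 → Jul 30, 2208: 366 days (Feb 29, 2208 is in that span).
Jul 30, 2208 → Jul 30, 2209: 365 days.
Jul 30, 2209 → Jul 30, 2210: 365 days.
Jul 30, 2210 → Jul 30, 2211: 365 days.
Jul 30, 2211 → Jul 30, 2212: 366 days (Feb 29, 2212 is in that span).
Jul 30, 2212 → Jul 30, 2213: 365 days.
Jul 30, 2213 → Jul 30, 2214: 365 days.
Jul 30, 2214 → Jul 30, 2215: 365 days.
Jul 30, 2215 → Aug 30, 2215: 31 days (July has 31).
Aug 30, 2215 → Sep 30, 2215: 31 days (August has 31).
Sep 30, 2215 → Oct 9, 2215: 9 days.
Total: 4088 days.

4088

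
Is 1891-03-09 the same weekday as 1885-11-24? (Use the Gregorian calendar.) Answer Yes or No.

No

From Nov 24, 1885 to Mar 9, 1891 is 1931 days.
1931 mod 7 = 6, so they are different weekdays.
(Nov 24, 1885 is a Tuesday; Mar 9, 1891 is a Monday.)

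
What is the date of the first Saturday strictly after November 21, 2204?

November 24, 2204

Nov 21, 2204 is a Wednesday.
From Wednesday to the next Saturday is 3 days.
Nov 21, 2204 + 3 = Nov 24, 2204.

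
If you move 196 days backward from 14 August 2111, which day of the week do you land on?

Friday

First find the weekday of Aug 14, 2111. Doomsday rule: the anchor day for the 2100s is Sunday. For year 11: 11÷12 = 0 r 11, and 11÷4 = 2, so 0+11+2 = 13.
Sunday + 13 ≡ Saturday — that's 2111's doomsday.
In August the doomsday date is Aug 8.
Aug 14 is 6 days after Aug 8; 6 mod 7 = 6, so Saturday + 6 = Friday.
196 mod 7 = 0, so 196 days before a Friday is Friday − 0 = Friday.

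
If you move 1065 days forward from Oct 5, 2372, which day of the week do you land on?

First find the weekday of Oct 5, 2372. Doomsday rule: the anchor day for the 2300s is Wednesday. For year 72: 72÷12 = 6 r 0, and 0÷4 = 0, so 6+0+0 = 6.
Wednesday + 6 ≡ Tuesday — that's 2372's doomsday.
In October the doomsday date is Oct 10.
Oct 5 is 5 days before Oct 10; 5 mod 7 = 5, so Tuesday − 5 = Thursday.
1065 mod 7 = 1, so 1065 days after a Thursday is Thursday + 1 = Friday.

Friday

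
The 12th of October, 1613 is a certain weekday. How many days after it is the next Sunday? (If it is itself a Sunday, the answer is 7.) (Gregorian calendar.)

1

Oct 12, 1613 is a Saturday.
From Saturday to the next Sunday is 1 day.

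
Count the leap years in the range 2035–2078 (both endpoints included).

11

Multiples of 4 in [2035,2078]: 11.
Of those, multiples of 100: 0 (not leap unless ÷400).
Multiples of 400: 0.
Leap years = 11 − 0 + 0 = 11.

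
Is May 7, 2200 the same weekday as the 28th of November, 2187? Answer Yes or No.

Yes

From Nov 28, 2187 to May 7, 2200 is 4543 days.
4543 mod 7 = 0, so they are the same weekday.
(Nov 28, 2187 is a Wednesday; May 7, 2200 is a Wednesday.)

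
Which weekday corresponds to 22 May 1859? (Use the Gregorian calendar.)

Doomsday rule: the anchor day for the 1800s is Friday. For year 59: 59÷12 = 4 r 11, and 11÷4 = 2, so 4+11+2 = 17.
Friday + 17 ≡ Monday — that's 1859's doomsday.
In May the doomsday date is May 9.
May 22 is 13 days after May 9; 13 mod 7 = 6, so Monday + 6 = Sunday.

Sunday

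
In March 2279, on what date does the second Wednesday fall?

March 12, 2279

March 1, 2279 is a Saturday.
The first Wednesday is therefore March 5 (4 days later).
The second Wednesday is 5 + 1×7 = March 12.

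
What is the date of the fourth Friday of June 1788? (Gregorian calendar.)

June 1, 1788 is a Sunday.
The first Friday is therefore June 6 (5 days later).
The fourth Friday is 6 + 3×7 = June 27.

June 27, 1788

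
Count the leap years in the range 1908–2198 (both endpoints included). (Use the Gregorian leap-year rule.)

Multiples of 4 in [1908,2198]: 73.
Of those, multiples of 100: 2 (not leap unless ÷400).
Multiples of 400: 1.
Leap years = 73 − 2 + 1 = 72.

72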